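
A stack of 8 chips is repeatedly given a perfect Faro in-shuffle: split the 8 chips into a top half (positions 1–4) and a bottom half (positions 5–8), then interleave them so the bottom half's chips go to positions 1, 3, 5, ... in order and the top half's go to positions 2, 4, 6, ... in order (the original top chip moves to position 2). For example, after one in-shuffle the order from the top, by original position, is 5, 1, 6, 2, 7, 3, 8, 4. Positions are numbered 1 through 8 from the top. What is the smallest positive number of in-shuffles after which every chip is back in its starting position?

The in-shuffle permutes the 8 positions with cycle lengths [2, 6].
Every chip is home exactly when every cycle has completed a whole number of laps, i.e. after lcm(2, 6) = 6 in-shuffles.

6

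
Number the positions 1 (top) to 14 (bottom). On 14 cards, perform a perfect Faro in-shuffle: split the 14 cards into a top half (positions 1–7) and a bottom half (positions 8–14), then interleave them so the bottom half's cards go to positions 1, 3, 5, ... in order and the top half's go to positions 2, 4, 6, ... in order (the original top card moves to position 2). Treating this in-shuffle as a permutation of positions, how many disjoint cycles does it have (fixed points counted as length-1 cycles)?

4

Trace each unvisited position around until it returns:
(1 2 4 8) (3 6 12 9) (5 10) (7 14 13 11)
4 cycles in total.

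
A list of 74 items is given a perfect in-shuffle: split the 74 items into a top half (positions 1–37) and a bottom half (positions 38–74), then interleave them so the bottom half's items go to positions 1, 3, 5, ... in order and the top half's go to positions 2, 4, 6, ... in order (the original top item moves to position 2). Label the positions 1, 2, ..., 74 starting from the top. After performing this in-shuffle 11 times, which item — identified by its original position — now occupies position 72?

39

Work backwards from position 72, undoing one in-shuffle at a time:
72 ← 36 ← 18 ← 9 ← 42 ← 21 ← 48 ← 24 ← 12 ← 6 ← 3 ← 39
So the item now at position 72 started at position 39.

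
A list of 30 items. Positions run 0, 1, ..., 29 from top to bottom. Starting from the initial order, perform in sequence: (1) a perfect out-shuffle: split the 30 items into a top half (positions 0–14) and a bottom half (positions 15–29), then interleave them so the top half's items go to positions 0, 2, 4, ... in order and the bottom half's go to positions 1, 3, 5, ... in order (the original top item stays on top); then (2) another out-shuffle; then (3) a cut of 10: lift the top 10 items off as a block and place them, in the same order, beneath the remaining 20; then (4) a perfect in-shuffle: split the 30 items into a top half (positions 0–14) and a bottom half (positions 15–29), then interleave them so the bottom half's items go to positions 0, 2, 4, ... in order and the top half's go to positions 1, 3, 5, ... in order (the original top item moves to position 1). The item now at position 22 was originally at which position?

16

Undo the operations in reverse order, starting from position 22:
  undo op 4 (in-shuffle, from bottom half): 22 ← 26
  undo op 3 (cut 10): 26 ← 6
  undo op 2 (out-shuffle, from top half): 6 ← 3
  undo op 1 (out-shuffle, from bottom half): 3 ← 16
So the item at position 22 came from original position 16.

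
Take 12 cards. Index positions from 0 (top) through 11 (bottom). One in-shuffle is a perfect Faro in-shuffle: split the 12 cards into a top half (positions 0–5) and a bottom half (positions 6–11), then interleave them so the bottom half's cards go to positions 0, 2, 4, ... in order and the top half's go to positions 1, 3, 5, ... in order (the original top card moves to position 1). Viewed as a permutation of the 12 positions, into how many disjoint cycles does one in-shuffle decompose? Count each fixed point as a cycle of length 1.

Trace each unvisited position around until it returns:
(0 1 3 7 2 5 ... len 12)
1 cycle in total.

1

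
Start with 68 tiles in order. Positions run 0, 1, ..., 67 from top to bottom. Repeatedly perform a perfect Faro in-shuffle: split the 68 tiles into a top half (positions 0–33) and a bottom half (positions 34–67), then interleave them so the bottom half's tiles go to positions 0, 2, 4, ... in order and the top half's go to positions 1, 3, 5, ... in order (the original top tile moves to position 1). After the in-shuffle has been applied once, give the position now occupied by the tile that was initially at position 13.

27

Track the tile's position through each in-shuffle:
13 → 27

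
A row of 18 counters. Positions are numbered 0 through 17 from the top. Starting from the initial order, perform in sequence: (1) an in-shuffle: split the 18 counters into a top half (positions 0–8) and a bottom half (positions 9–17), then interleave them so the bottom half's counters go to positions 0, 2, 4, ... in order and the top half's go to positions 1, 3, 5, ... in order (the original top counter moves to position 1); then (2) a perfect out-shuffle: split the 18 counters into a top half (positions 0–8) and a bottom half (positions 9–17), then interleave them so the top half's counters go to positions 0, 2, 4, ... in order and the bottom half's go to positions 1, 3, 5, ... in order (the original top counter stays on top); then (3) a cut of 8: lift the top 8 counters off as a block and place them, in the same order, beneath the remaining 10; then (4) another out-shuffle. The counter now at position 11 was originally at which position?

Undo the operations in reverse order, starting from position 11:
  undo op 4 (out-shuffle, from bottom half): 11 ← 14
  undo op 3 (cut 8): 14 ← 4
  undo op 2 (out-shuffle, from top half): 4 ← 2
  undo op 1 (in-shuffle, from bottom half): 2 ← 10
So the counter at position 11 came from original position 10.

10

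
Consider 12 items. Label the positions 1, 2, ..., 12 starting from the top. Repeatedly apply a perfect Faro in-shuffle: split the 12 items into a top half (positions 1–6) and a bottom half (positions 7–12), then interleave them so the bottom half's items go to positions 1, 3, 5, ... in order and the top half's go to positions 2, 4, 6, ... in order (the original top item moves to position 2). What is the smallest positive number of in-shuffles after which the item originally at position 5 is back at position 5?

12

Follow position 5 under repeated in-shuffles:
5 → 10 → 7 → 1 → 2 → 4 → 8 → 3 → 6 → 12 → 11 → 9 → 5
It first returns after 12 in-shuffles.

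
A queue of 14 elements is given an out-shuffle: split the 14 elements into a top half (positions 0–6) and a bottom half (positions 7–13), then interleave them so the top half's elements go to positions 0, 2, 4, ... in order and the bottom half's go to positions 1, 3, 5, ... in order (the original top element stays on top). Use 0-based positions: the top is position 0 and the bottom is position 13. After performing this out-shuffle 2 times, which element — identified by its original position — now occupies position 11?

Work backwards from position 11, undoing one out-shuffle at a time:
11 ← 12 ← 6
So the element now at position 11 started at position 6.

6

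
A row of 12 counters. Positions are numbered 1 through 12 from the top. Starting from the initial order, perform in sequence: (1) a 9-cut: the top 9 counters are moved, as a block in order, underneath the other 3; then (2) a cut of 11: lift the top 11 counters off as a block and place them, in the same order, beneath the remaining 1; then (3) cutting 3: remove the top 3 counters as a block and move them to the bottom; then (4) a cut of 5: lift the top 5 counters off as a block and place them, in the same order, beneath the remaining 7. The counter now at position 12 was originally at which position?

4

Undo the operations in reverse order, starting from position 12:
  undo op 4 (cut 5): 12 ← 5
  undo op 3 (cut 3): 5 ← 8
  undo op 2 (cut 11): 8 ← 7
  undo op 1 (cut 9): 7 ← 4
So the counter at position 12 came from original position 4.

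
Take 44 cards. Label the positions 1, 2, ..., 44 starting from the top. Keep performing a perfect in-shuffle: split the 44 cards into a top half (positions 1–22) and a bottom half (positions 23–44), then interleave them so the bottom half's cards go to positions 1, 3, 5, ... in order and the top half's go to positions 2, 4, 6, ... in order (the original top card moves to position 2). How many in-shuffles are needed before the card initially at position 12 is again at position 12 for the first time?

Follow position 12 under repeated in-shuffles:
12 → 24 → 3 → 6 → 12
It first returns after 4 in-shuffles.

4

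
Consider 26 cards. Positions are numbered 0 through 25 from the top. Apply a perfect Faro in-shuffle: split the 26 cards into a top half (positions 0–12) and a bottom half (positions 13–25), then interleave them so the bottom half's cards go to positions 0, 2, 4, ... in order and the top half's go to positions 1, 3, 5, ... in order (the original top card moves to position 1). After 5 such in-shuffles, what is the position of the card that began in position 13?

15

Track the card's position through each in-shuffle:
13 → 0 → 1 → 3 → 7 → 15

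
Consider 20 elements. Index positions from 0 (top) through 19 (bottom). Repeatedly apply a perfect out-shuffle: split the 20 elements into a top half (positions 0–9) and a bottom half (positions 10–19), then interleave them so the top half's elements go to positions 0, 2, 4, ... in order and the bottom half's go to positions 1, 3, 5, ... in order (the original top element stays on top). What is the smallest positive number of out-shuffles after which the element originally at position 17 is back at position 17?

18

Follow position 17 under repeated out-shuffles:
17 → 15 → 11 → 3 → 6 → 12 → 5 → 10 → 1 → 2 → 4 → 8 → 16 → 13 → 7 → 14 → 9 → 18 → 17
It first returns after 18 out-shuffles.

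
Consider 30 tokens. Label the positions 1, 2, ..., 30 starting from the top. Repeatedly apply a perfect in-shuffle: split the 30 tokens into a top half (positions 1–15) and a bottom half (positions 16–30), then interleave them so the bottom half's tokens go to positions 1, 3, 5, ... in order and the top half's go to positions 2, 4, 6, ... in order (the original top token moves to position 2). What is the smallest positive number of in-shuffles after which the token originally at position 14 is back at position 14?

5

Follow position 14 under repeated in-shuffles:
14 → 28 → 25 → 19 → 7 → 14
It first returns after 5 in-shuffles.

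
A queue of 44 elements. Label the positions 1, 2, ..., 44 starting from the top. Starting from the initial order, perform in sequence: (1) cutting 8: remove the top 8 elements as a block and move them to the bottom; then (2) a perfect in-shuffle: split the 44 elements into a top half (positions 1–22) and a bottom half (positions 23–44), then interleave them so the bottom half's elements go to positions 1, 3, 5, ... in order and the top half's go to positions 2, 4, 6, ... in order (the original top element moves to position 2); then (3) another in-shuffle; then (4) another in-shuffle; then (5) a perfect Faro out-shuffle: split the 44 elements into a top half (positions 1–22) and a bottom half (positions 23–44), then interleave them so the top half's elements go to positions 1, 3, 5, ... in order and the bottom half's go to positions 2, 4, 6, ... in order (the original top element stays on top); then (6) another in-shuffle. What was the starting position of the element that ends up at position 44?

Undo the operations in reverse order, starting from position 44:
  undo op 6 (in-shuffle, from top half): 44 ← 22
  undo op 5 (out-shuffle, from bottom half): 22 ← 33
  undo op 4 (in-shuffle, from bottom half): 33 ← 39
  undo op 3 (in-shuffle, from bottom half): 39 ← 42
  undo op 2 (in-shuffle, from top half): 42 ← 21
  undo op 1 (cut 8): 21 ← 29
So the element at position 44 came from original position 29.

29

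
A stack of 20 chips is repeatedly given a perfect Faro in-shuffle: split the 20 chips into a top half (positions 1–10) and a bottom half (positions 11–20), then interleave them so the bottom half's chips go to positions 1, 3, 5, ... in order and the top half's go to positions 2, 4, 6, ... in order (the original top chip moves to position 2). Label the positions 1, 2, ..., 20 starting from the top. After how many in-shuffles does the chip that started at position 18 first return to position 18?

3

Follow position 18 under repeated in-shuffles:
18 → 15 → 9 → 18
It first returns after 3 in-shuffles.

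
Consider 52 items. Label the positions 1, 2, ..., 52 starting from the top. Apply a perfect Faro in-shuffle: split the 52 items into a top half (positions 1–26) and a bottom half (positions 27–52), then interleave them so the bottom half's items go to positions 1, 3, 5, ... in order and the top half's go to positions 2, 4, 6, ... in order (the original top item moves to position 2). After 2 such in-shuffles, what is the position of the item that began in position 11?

44

Track the item's position through each in-shuffle:
11 → 22 → 44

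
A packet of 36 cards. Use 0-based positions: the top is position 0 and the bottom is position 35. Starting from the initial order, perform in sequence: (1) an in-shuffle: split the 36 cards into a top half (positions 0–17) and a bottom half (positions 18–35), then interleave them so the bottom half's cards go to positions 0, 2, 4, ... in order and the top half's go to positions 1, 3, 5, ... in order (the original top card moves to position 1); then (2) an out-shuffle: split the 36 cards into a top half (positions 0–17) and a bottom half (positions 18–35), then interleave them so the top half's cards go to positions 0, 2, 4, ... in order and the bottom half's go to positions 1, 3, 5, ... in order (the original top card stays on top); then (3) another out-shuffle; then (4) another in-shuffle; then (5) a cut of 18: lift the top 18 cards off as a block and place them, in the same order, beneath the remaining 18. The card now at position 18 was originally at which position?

Undo the operations in reverse order, starting from position 18:
  undo op 5 (cut 18): 18 ← 0
  undo op 4 (in-shuffle, from bottom half): 0 ← 18
  undo op 3 (out-shuffle, from top half): 18 ← 9
  undo op 2 (out-shuffle, from bottom half): 9 ← 22
  undo op 1 (in-shuffle, from bottom half): 22 ← 29
So the card at position 18 came from original position 29.

29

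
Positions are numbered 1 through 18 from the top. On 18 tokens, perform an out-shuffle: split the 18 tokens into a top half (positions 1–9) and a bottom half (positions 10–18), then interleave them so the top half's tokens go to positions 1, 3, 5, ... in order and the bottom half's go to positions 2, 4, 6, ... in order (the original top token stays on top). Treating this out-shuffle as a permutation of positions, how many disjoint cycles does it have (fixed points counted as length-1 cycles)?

4

Trace each unvisited position around until it returns:
(1) (2 3 5 9 17 16 14 10) (4 7 13 8 15 12 6 11) (18)
4 cycles in total.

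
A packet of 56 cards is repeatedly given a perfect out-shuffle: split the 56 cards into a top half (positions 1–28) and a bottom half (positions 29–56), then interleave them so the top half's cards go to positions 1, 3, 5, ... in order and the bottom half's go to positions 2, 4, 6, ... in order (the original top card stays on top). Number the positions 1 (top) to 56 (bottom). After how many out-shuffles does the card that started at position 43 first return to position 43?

20

Follow position 43 under repeated out-shuffles:
43 → 30 → 4 → 7 → 13 → 25 → 49 → 42 → 28 → 55 → 54 → 52 → 48 → 40 → 24 → 47 → 38 → 20 → 39 → 22 → 43
It first returns after 20 out-shuffles.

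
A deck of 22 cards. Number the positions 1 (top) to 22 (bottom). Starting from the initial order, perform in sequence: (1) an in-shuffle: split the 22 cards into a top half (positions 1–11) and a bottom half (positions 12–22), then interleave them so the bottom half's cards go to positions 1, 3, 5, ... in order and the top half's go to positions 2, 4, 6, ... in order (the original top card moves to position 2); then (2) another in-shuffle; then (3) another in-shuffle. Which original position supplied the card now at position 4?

12

Undo the operations in reverse order, starting from position 4:
  undo op 3 (in-shuffle, from top half): 4 ← 2
  undo op 2 (in-shuffle, from top half): 2 ← 1
  undo op 1 (in-shuffle, from bottom half): 1 ← 12
So the card at position 4 came from original position 12.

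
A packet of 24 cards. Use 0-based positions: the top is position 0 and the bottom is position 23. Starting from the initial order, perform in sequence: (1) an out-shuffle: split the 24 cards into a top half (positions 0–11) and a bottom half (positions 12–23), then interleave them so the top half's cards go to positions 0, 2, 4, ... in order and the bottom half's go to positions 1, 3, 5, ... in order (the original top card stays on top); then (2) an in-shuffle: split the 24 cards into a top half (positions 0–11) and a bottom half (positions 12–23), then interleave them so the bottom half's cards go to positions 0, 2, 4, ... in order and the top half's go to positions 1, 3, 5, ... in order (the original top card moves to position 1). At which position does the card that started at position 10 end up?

Track the card from position 10 forward through each operation:
  after op 1 (out-shuffle): 10 → 20
  after op 2 (in-shuffle): 20 → 16

16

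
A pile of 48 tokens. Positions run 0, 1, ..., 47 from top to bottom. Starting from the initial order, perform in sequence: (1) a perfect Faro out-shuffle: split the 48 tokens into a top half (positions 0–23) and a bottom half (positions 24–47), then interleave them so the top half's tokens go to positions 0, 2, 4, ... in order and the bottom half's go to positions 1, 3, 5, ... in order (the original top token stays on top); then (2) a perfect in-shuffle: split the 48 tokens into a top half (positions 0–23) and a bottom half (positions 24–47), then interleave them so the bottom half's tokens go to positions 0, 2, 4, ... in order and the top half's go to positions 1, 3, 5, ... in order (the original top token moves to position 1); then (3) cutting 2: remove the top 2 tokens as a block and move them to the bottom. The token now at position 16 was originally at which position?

Undo the operations in reverse order, starting from position 16:
  undo op 3 (cut 2): 16 ← 18
  undo op 2 (in-shuffle, from bottom half): 18 ← 33
  undo op 1 (out-shuffle, from bottom half): 33 ← 40
So the token at position 16 came from original position 40.

40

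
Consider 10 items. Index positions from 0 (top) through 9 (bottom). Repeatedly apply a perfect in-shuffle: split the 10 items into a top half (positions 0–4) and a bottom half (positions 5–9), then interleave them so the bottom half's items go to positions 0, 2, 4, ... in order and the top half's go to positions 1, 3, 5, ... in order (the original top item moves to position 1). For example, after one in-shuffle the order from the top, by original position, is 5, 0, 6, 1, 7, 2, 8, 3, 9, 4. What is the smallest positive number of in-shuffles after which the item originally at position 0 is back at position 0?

Follow position 0 under repeated in-shuffles:
0 → 1 → 3 → 7 → 4 → 9 → 8 → 6 → 2 → 5 → 0
It first returns after 10 in-shuffles.

10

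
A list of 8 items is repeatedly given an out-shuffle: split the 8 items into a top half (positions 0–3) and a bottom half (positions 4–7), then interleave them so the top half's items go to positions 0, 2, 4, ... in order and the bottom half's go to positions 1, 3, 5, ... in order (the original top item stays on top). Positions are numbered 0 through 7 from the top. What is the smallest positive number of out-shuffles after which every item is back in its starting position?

3

The out-shuffle permutes the 8 positions with cycle lengths [1, 1, 3, 3].
Every item is home exactly when every cycle has completed a whole number of laps, i.e. after lcm(1, 3) = 3 out-shuffles.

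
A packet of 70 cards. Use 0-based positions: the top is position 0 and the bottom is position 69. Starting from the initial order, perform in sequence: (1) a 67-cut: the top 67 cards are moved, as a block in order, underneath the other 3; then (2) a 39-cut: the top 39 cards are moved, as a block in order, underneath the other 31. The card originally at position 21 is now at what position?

55

Track the card from position 21 forward through each operation:
  after op 1 (cut 67): 21 → 24
  after op 2 (cut 39): 24 → 55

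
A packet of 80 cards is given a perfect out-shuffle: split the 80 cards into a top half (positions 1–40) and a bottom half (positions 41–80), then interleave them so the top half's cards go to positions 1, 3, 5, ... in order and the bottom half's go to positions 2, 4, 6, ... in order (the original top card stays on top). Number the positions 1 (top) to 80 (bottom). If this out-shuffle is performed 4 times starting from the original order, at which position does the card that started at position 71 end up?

Track the card's position through each out-shuffle:
71 → 62 → 44 → 8 → 15

15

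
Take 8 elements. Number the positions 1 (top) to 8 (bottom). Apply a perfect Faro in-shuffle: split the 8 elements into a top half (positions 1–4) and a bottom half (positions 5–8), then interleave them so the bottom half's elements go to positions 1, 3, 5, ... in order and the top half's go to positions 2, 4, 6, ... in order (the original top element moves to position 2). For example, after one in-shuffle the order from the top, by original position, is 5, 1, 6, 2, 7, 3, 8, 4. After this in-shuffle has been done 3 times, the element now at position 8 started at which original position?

1

Work backwards from position 8, undoing one in-shuffle at a time:
8 ← 4 ← 2 ← 1
So the element now at position 8 started at position 1.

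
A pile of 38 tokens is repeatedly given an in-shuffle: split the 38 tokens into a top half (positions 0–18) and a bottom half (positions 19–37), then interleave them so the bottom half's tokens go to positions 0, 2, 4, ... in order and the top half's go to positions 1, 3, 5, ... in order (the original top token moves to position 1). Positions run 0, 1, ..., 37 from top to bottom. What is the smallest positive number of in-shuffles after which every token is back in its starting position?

12

The in-shuffle permutes the 38 positions with cycle lengths [2, 12, 12, 12].
Every token is home exactly when every cycle has completed a whole number of laps, i.e. after lcm(2, 12) = 12 in-shuffles.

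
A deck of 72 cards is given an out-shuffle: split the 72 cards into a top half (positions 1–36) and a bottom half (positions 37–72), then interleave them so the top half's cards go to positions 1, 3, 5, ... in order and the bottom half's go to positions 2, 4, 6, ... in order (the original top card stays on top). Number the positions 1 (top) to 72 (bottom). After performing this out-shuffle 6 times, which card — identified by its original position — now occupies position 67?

Work backwards from position 67, undoing one out-shuffle at a time:
67 ← 34 ← 53 ← 27 ← 14 ← 43 ← 22
So the card now at position 67 started at position 22.

22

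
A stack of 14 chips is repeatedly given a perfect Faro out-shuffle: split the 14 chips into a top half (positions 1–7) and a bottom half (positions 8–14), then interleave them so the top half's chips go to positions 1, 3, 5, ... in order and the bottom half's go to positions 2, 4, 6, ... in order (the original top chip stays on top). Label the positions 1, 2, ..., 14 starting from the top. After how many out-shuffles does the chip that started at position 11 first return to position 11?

Follow position 11 under repeated out-shuffles:
11 → 8 → 2 → 3 → 5 → 9 → 4 → 7 → 13 → 12 → 10 → 6 → 11
It first returns after 12 out-shuffles.

12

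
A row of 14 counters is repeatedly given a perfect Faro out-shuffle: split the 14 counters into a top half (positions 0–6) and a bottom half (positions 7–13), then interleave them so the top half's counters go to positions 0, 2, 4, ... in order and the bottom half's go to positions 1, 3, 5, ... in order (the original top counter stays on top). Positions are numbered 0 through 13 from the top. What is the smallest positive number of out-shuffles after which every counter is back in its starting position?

12

The out-shuffle permutes the 14 positions with cycle lengths [1, 1, 12].
Every counter is home exactly when every cycle has completed a whole number of laps, i.e. after lcm(1, 12) = 12 out-shuffles.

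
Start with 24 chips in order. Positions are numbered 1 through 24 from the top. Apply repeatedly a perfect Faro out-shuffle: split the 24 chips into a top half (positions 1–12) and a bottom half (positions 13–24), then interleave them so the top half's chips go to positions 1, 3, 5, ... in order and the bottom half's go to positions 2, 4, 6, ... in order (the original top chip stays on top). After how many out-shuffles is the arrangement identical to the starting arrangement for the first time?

11

The out-shuffle permutes the 24 positions with cycle lengths [1, 1, 11, 11].
Every chip is home exactly when every cycle has completed a whole number of laps, i.e. after lcm(1, 11) = 11 out-shuffles.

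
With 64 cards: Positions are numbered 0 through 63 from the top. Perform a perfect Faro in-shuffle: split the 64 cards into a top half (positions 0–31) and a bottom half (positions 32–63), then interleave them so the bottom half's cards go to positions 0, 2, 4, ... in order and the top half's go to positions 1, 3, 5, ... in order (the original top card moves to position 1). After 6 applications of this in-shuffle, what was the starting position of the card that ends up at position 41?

Work backwards from position 41, undoing one in-shuffle at a time:
41 ← 20 ← 42 ← 53 ← 26 ← 45 ← 22
So the card now at position 41 started at position 22.

22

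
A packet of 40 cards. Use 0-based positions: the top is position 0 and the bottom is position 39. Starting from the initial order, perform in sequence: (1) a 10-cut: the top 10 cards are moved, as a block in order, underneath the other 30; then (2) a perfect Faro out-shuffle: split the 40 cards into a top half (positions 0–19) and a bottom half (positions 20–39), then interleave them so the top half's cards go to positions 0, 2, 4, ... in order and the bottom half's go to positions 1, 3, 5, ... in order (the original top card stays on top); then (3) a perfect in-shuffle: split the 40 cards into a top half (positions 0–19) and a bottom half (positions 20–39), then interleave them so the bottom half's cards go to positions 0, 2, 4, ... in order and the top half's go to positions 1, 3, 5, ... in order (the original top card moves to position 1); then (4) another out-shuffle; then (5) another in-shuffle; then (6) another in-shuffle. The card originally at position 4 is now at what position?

Track the card from position 4 forward through each operation:
  after op 1 (cut 10): 4 → 34
  after op 2 (out-shuffle): 34 → 29
  after op 3 (in-shuffle): 29 → 18
  after op 4 (out-shuffle): 18 → 36
  after op 5 (in-shuffle): 36 → 32
  after op 6 (in-shuffle): 32 → 24

24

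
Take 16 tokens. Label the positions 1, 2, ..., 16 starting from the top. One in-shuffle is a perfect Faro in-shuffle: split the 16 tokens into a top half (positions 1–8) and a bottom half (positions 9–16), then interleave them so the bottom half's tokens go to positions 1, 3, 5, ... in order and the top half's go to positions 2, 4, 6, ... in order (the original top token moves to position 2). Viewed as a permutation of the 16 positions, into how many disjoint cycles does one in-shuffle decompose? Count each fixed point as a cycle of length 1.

Trace each unvisited position around until it returns:
(1 2 4 8 16 15 13 9) (3 6 12 7 14 11 5 10)
2 cycles in total.

2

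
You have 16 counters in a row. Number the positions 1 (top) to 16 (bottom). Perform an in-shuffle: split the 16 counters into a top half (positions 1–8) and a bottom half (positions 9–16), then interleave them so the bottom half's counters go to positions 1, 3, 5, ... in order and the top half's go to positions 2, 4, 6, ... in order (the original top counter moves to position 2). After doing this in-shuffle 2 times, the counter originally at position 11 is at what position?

Track the counter's position through each in-shuffle:
11 → 5 → 10

10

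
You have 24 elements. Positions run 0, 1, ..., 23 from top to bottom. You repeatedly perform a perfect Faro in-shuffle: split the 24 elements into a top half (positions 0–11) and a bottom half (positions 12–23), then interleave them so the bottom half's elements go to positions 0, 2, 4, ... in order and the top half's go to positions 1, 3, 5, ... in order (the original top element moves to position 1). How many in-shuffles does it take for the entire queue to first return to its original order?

The in-shuffle permutes the 24 positions with cycle lengths [4, 20].
Every element is home exactly when every cycle has completed a whole number of laps, i.e. after lcm(4, 20) = 20 in-shuffles.

20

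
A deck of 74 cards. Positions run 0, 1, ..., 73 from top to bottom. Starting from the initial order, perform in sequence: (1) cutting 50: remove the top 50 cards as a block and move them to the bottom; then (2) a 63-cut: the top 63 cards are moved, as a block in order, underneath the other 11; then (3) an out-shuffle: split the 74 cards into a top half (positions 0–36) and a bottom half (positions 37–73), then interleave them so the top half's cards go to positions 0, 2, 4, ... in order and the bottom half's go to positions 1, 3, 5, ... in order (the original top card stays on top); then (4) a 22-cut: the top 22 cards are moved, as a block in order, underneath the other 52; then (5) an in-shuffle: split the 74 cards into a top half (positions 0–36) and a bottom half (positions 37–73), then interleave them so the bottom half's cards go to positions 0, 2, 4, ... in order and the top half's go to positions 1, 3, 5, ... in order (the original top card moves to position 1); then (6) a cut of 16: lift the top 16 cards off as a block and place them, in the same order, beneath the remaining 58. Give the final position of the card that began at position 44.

Track the card from position 44 forward through each operation:
  after op 1 (cut 50): 44 → 68
  after op 2 (cut 63): 68 → 5
  after op 3 (out-shuffle): 5 → 10
  after op 4 (cut 22): 10 → 62
  after op 5 (in-shuffle): 62 → 50
  after op 6 (cut 16): 50 → 34

34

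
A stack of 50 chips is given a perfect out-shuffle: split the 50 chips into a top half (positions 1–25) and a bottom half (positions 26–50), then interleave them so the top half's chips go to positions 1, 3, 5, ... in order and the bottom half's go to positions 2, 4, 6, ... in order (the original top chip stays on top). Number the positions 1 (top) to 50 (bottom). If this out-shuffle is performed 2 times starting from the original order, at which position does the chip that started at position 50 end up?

Position 50 is a fixed point of every out-shuffle, so the chip never moves.

50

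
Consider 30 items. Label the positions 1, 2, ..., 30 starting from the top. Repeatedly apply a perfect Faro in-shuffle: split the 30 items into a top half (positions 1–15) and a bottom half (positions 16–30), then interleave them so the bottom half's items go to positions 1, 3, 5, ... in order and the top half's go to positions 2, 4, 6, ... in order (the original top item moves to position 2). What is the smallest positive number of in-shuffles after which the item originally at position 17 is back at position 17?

Follow position 17 under repeated in-shuffles:
17 → 3 → 6 → 12 → 24 → 17
It first returns after 5 in-shuffles.

5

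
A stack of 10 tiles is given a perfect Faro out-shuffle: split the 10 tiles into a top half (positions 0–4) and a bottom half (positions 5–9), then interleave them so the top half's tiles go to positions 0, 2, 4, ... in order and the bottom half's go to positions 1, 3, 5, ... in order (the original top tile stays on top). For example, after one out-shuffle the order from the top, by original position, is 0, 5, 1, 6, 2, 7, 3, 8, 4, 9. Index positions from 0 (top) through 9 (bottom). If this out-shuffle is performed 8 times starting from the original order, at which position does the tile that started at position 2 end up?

Track the tile's position through each out-shuffle:
2 → 4 → 8 → 7 → 5 → 1 → 2 → 4 → 8

8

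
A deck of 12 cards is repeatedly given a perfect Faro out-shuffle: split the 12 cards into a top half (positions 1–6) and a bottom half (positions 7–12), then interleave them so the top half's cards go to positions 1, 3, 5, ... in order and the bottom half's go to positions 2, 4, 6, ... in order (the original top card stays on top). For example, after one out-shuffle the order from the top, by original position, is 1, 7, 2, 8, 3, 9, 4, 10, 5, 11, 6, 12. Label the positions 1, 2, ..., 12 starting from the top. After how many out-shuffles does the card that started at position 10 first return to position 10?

Follow position 10 under repeated out-shuffles:
10 → 8 → 4 → 7 → 2 → 3 → 5 → 9 → 6 → 11 → 10
It first returns after 10 out-shuffles.

10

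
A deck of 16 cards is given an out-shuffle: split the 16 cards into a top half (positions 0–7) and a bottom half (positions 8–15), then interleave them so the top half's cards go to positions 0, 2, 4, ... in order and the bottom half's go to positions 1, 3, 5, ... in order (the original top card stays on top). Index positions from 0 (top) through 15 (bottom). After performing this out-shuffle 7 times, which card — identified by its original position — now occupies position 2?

4

Work backwards from position 2, undoing one out-shuffle at a time:
2 ← 1 ← 8 ← 4 ← 2 ← 1 ← 8 ← 4
So the card now at position 2 started at position 4.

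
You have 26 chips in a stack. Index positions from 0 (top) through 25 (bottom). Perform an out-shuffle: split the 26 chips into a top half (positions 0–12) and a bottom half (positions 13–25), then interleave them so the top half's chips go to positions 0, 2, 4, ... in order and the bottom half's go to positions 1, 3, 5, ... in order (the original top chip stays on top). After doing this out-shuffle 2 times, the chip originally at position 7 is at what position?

3

Track the chip's position through each out-shuffle:
7 → 14 → 3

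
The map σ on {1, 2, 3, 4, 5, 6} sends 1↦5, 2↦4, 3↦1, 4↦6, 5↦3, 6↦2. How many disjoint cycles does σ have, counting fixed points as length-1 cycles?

Cycle decomposition: (1 5 3) (2 4 6).
2 cycles.

2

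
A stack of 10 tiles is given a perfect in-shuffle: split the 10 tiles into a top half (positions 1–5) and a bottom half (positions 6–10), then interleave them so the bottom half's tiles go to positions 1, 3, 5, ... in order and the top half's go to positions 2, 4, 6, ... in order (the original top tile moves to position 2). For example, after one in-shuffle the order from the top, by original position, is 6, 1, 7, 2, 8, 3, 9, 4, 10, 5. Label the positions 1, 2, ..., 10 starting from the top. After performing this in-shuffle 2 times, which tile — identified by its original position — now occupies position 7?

Work backwards from position 7, undoing one in-shuffle at a time:
7 ← 9 ← 10
So the tile now at position 7 started at position 10.

10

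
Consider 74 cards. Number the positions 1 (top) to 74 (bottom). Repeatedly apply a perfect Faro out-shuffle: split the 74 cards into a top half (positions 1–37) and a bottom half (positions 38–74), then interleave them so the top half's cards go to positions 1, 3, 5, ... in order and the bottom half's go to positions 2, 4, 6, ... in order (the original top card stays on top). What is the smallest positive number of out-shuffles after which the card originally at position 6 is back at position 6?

9

Follow position 6 under repeated out-shuffles:
6 → 11 → 21 → 41 → 8 → 15 → 29 → 57 → 40 → 6
It first returns after 9 out-shuffles.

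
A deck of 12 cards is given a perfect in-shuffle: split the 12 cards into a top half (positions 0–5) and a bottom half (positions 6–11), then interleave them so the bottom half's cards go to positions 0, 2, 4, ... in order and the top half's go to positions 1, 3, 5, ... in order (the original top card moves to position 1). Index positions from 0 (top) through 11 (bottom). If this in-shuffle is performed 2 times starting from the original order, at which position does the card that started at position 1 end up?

Track the card's position through each in-shuffle:
1 → 3 → 7

7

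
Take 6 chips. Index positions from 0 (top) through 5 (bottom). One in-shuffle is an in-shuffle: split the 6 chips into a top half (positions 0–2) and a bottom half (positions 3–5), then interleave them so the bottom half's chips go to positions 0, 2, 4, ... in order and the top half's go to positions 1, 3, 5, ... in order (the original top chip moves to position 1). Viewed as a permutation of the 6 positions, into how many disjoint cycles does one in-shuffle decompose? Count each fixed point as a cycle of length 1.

Trace each unvisited position around until it returns:
(0 1 3) (2 5 4)
2 cycles in total.

2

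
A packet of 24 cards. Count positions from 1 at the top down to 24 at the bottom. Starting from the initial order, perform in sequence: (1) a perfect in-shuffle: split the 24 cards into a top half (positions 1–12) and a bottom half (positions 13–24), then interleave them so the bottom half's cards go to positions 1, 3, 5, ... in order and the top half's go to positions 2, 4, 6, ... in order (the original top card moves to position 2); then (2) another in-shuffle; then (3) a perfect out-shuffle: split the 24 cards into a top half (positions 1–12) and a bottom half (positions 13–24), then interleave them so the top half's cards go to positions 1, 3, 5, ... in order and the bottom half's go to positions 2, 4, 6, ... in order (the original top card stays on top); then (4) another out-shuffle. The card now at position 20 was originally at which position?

12

Undo the operations in reverse order, starting from position 20:
  undo op 4 (out-shuffle, from bottom half): 20 ← 22
  undo op 3 (out-shuffle, from bottom half): 22 ← 23
  undo op 2 (in-shuffle, from bottom half): 23 ← 24
  undo op 1 (in-shuffle, from top half): 24 ← 12
So the card at position 20 came from original position 12.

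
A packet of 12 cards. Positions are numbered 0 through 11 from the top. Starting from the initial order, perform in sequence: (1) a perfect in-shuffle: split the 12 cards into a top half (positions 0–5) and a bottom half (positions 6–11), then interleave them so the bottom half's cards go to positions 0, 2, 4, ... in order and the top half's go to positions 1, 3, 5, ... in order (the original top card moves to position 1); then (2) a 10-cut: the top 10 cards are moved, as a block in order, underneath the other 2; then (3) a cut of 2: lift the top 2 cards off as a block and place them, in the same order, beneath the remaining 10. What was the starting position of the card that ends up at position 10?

Undo the operations in reverse order, starting from position 10:
  undo op 3 (cut 2): 10 ← 0
  undo op 2 (cut 10): 0 ← 10
  undo op 1 (in-shuffle, from bottom half): 10 ← 11
So the card at position 10 came from original position 11.

11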